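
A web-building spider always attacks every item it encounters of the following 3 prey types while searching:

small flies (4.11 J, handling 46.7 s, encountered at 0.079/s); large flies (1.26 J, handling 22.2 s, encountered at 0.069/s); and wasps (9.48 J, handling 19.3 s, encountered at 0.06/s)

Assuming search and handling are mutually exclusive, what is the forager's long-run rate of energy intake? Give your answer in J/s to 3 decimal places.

0.133 J/s

R = (0.079×4.11 + 0.069×1.26 + 0.06×9.48) / (1 + 0.079×46.7 + 0.069×22.2 + 0.06×19.3) = 0.9804/7.379 = 0.1329 J/s.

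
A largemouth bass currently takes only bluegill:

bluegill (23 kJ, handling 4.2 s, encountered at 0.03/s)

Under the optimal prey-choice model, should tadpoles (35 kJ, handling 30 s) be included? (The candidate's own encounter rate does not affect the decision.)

Intake rate on the current diet: R = (0.03×23) / (1 + 0.03×4.2) = 0.69/1.126 = 0.6128 kJ/s.
tadpoles: E/h = 35/30 = 1.167 kJ/s.
Since 1.167 > R, including tadpoles increases the long-run rate.

Yes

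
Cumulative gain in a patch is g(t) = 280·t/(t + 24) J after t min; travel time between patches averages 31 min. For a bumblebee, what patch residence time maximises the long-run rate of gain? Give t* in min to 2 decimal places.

27.28 min

By the marginal value theorem, leave when the instantaneous gain rate g'(t) equals the habitat-wide average g(t)/(T + t).
g'(t) = 280·24/(t + 24)². Setting 280·24/(t+24)² = 280t/[(t+24)(31+t)] gives 24(31+t) = t(t+24), so t² = 24×31 = 744.
t* = √744 = 27.28 min.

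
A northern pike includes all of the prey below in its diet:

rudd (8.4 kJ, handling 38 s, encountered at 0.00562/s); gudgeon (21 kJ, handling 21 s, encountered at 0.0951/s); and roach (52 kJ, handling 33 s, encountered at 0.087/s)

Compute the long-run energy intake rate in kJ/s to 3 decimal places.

1.080 kJ/s

Energy encountered per unit search time: 0.00562×8.4 + 0.0951×21 + 0.087×52 = 6.568 kJ/s.
Handling time per unit search time: 0.00562×38 + 0.0951×21 + 0.087×33 = 5.082.
Rate = 6.568/(1 + 5.082) = 1.08 kJ/s.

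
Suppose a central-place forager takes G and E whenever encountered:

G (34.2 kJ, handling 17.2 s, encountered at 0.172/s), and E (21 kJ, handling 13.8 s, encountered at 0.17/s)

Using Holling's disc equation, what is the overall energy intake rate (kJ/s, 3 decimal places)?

1.499 kJ/s

R = Σλ_iE_i / (1 + Σλ_ih_i)
Numerator: 0.172×34.2 + 0.17×21 = 9.452
Denominator: 1 + 0.172×17.2 + 0.17×13.8 = 6.304
R = 9.452/6.304 = 1.499 kJ/s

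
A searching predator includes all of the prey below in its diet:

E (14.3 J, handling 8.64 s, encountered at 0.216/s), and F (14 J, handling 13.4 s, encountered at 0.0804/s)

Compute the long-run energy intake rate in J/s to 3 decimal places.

Energy encountered per unit search time: 0.216×14.3 + 0.0804×14 = 4.214 J/s.
Handling time per unit search time: 0.216×8.64 + 0.0804×13.4 = 2.944.
Rate = 4.214/(1 + 2.944) = 1.069 J/s.

1.069 J/s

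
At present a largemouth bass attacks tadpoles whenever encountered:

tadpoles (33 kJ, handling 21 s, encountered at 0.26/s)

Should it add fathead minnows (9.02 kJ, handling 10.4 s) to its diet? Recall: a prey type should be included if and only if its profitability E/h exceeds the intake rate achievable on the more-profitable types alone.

No

Current rate: (0.26×33)/(1 + 0.26×21) = 1.328 kJ/s.
fathead minnows: E/h = 9.02/10.4 = 0.8673 kJ/s.
0.8673 < 1.328, so adding fathead minnows would lower the average — exclude it.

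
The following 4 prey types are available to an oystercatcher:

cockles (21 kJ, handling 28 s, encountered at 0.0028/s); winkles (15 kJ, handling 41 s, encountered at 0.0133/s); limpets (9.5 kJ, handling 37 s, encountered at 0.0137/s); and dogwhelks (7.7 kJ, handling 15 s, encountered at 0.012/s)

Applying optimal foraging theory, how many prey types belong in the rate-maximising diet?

4

Rank by E/h (kJ/s): cockles 0.75, dogwhelks 0.513, winkles 0.366, limpets 0.257. Include each in turn until the next type's E/h falls below the running intake rate.
Rate on top 1: 0.05453. dogwhelks: 0.513 > 0.05453 → include.
Rate on top 2: 0.1202. winkles: 0.366 > 0.1202 → include.
Rate on top 3: 0.1944. limpets: 0.257 > 0.1944 → include.
Optimal diet: cockles, dogwhelks, winkles, limpets — 4 of 4 types.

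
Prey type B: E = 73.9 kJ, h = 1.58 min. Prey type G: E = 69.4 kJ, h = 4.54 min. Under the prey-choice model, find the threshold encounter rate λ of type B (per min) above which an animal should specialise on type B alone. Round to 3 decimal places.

0.307 per min

At the threshold, the rate on type B alone equals the profitability of type G: λ·73.9/(1 + λ·1.58) = 69.4/4.54 = 15.29.
Rearranging, λ(73.9 − 15.29×1.58) = 15.29, so λ = 15.29/49.75 = 0.3073 per min.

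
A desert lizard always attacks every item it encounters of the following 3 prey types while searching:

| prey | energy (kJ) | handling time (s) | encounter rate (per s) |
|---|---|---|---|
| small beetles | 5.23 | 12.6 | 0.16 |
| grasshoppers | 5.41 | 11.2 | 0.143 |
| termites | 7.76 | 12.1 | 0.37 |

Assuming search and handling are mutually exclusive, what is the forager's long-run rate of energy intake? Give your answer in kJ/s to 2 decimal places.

Energy encountered per unit search time: 0.16×5.23 + 0.143×5.41 + 0.37×7.76 = 4.482 kJ/s.
Handling time per unit search time: 0.16×12.6 + 0.143×11.2 + 0.37×12.1 = 8.095.
Rate = 4.482/(1 + 8.095) = 0.4928 kJ/s.

0.49 kJ/s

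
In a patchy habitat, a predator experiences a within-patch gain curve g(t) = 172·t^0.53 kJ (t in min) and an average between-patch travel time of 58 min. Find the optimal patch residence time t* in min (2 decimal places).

Maximise g(t)/(T+t): set derivative to zero → g'(t)(T+t) = g(t).
g'(t) = 0.53·172·t^-0.47. Setting 0.53·172·t^-0.47 = 172·t^0.53/(58+t) gives 0.53(58+t) = t, so 0.47·t = 0.53×58.
t* = 0.53×58/0.47 = 65.4 min.

65.40 min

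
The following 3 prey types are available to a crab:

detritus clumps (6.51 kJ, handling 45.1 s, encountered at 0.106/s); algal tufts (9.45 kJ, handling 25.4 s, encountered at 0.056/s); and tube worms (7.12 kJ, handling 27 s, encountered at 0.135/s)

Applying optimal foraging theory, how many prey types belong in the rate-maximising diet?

Rank by E/h (kJ/s): algal tufts 0.372, tube worms 0.264, detritus clumps 0.144. Include each in turn until the next type's E/h falls below the running intake rate.
Rate on top 1: 0.2185. tube worms: 0.264 > 0.2185 → include.
Rate on top 2: 0.2456. detritus clumps: 0.144 < 0.2456 → exclude; stop.
Optimal diet: algal tufts, tube worms — 2 of 3 types.

2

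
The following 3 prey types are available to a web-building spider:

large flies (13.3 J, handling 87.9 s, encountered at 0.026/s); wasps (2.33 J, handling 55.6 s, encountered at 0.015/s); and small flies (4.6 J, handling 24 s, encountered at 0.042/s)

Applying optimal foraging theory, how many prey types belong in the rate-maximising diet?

Rank by E/h (J/s): small flies 0.192, large flies 0.151, wasps 0.0419. Include each in turn until the next type's E/h falls below the running intake rate.
Rate on top 1: 0.09622. large flies: 0.151 > 0.09622 → include.
Rate on top 2: 0.1255. wasps: 0.0419 < 0.1255 → exclude; stop.
Optimal diet: small flies, large flies — 2 of 3 types.

2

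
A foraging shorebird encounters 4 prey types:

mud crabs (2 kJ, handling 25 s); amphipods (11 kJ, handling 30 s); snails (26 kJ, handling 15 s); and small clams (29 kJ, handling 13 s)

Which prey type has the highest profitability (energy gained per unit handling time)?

small clams

In descending order of E/h:
small clams: 29/13 = 2.23 kJ/s
snails: 26/15 = 1.73 kJ/s
amphipods: 11/30 = 0.367 kJ/s
mud crabs: 2/25 = 0.08 kJ/s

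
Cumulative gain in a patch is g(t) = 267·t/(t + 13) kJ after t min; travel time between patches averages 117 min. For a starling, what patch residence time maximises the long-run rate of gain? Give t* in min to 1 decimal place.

By the marginal value theorem, leave when the instantaneous gain rate g'(t) equals the habitat-wide average g(t)/(T + t).
g'(t) = 267·13/(t + 13)². Setting 267·13/(t+13)² = 267t/[(t+13)(117+t)] gives 13(117+t) = t(t+13), so t² = 13×117 = 1521.
t* = √1521 = 39 min.

39.0 min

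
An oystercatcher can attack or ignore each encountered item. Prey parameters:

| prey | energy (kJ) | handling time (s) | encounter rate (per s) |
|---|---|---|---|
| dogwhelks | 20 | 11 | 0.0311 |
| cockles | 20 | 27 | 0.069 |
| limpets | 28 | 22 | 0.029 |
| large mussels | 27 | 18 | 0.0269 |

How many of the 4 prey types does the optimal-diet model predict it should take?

3

Rank by E/h (kJ/s): dogwhelks 1.82, large mussels 1.5, limpets 1.27, cockles 0.741. Include each in turn until the next type's E/h falls below the running intake rate.
Rate on top 1: 0.4635. large mussels: 1.5 > 0.4635 → include.
Rate on top 2: 0.7383. limpets: 1.27 > 0.7383 → include.
Rate on top 3: 0.8766. cockles: 0.741 < 0.8766 → exclude; stop.
Optimal diet: dogwhelks, large mussels, limpets — 3 of 4 types.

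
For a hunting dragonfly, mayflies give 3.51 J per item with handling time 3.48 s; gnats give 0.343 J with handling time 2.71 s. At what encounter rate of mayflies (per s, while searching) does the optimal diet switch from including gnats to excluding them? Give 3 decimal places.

At the threshold, the rate on mayflies alone equals the profitability of gnats: λ·3.51/(1 + λ·3.48) = 0.343/2.71 = 0.1266.
Rearranging, λ(3.51 − 0.1266×3.48) = 0.1266, so λ = 0.1266/3.07 = 0.04123 per s.

0.041 per s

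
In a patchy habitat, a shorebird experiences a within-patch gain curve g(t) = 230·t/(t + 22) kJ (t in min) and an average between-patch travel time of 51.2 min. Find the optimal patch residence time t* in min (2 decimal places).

By the marginal value theorem, leave when the instantaneous gain rate g'(t) equals the habitat-wide average g(t)/(T + t).
g'(t) = 230·22/(t + 22)². Setting 230·22/(t+22)² = 230t/[(t+22)(51.2+t)] gives 22(51.2+t) = t(t+22), so t² = 22×51.2 = 1126.
t* = √1126 = 33.56 min.

33.56 min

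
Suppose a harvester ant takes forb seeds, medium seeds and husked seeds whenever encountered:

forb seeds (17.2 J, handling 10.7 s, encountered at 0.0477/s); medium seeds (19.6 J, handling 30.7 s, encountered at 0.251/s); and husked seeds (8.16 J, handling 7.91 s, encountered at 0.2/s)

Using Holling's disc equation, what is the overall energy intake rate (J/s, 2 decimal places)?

0.68 J/s

R = Σλ_iE_i / (1 + Σλ_ih_i)
Numerator: 0.0477×17.2 + 0.251×19.6 + 0.2×8.16 = 7.372
Denominator: 1 + 0.0477×10.7 + 0.251×30.7 + 0.2×7.91 = 10.8
R = 7.372/10.8 = 0.6827 J/s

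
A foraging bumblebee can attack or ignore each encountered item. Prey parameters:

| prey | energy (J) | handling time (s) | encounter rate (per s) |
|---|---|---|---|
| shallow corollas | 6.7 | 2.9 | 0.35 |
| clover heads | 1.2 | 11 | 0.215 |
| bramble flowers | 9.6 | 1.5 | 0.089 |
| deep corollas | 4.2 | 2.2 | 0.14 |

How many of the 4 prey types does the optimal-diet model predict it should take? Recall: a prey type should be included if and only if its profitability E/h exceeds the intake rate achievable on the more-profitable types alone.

E/h in descending order: bramble flowers 6.4, shallow corollas 2.31, deep corollas 1.91, clover heads 0.109 J/s. The optimal diet is the largest prefix of this list for which every included type satisfies E_i/h_i > R on the types above it.
Rate on top 1: 0.7538. shallow corollas: 2.31 > 0.7538 → include.
Rate on top 2: 1.489. deep corollas: 1.91 > 1.489 → include.
Rate on top 3: 1.542. clover heads: 0.109 < 1.542 → exclude; stop.
Optimal diet: bramble flowers, shallow corollas, deep corollas — 3 of 4 types.

3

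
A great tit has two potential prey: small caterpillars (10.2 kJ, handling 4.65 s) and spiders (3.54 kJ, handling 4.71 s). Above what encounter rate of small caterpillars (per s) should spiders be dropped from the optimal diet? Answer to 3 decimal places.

The zero-one rule: include spiders iff E₂/h₂ > λE₁/(1+λh₁). Equality gives the switch point.
λE₁h₂ = E₂ + λE₂h₁ ⇒ λ = E₂/(E₁h₂ − E₂h₁) = 3.54/(48.04 − 16.46) = 0.1121 per s.

0.112 per s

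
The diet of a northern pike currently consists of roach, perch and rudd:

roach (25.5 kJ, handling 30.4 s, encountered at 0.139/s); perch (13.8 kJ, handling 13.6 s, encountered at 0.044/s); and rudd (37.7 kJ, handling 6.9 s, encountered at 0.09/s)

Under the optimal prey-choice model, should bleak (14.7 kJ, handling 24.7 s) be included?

No

On roach, perch and rudd alone, R = ΣλE/(1+Σλh) = 7.545/6.445 = 1.171 kJ/s.
Profitability of bleak: 14.7/24.7 = 0.5951 kJ/s.
Since 0.5951 < R, time spent handling bleak is better spent searching.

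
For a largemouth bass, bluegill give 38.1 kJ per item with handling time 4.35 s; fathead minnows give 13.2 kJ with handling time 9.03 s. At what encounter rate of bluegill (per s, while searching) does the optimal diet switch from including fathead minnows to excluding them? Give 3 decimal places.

The zero-one rule: include fathead minnows iff E₂/h₂ > λE₁/(1+λh₁). Equality gives the switch point.
λE₁h₂ = E₂ + λE₂h₁ ⇒ λ = E₂/(E₁h₂ − E₂h₁) = 13.2/(344 − 57.42) = 0.04605 per s.

0.046 per s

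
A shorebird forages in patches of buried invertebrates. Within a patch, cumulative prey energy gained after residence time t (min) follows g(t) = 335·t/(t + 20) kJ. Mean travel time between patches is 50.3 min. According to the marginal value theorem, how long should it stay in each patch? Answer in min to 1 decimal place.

31.7 min

By the marginal value theorem, leave when the instantaneous gain rate g'(t) equals the habitat-wide average g(t)/(T + t).
g'(t) = 335·20/(t + 20)². Setting 335·20/(t+20)² = 335t/[(t+20)(50.3+t)] gives 20(50.3+t) = t(t+20), so t² = 20×50.3 = 1006.
t* = √1006 = 31.72 min.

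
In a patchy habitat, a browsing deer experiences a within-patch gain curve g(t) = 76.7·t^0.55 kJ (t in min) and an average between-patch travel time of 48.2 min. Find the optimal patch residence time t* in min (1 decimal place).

58.9 min

Maximise g(t)/(T+t): set derivative to zero → g'(t)(T+t) = g(t).
g'(t) = 0.55·76.7·t^-0.45. Setting 0.55·76.7·t^-0.45 = 76.7·t^0.55/(48.2+t) gives 0.55(48.2+t) = t, so 0.45·t = 0.55×48.2.
t* = 0.55×48.2/0.45 = 58.91 min.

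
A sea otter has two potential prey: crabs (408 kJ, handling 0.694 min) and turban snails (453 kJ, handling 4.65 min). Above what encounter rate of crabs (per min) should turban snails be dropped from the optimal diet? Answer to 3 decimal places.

At the threshold, the rate on crabs alone equals the profitability of turban snails: λ·408/(1 + λ·0.694) = 453/4.65 = 97.42.
Rearranging, λ(408 − 97.42×0.694) = 97.42, so λ = 97.42/340.4 = 0.2862 per min.

0.286 per min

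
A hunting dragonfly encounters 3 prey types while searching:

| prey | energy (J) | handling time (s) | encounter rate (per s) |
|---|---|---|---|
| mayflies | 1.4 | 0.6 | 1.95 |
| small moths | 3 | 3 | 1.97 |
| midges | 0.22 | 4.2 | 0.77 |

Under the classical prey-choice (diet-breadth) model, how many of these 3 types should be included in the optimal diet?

1

Rank by E/h (J/s): mayflies 2.33, small moths 1, midges 0.0524. Include each in turn until the next type's E/h falls below the running intake rate.
Rate on top 1: 1.258. small moths: 1 < 1.258 → exclude; stop.
Optimal diet: mayflies — 1 of 3 types.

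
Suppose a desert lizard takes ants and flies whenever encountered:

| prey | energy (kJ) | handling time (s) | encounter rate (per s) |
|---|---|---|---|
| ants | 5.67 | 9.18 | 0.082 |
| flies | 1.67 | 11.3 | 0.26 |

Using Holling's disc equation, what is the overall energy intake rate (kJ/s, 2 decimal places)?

Energy encountered per unit search time: 0.082×5.67 + 0.26×1.67 = 0.8991 kJ/s.
Handling time per unit search time: 0.082×9.18 + 0.26×11.3 = 3.691.
Rate = 0.8991/(1 + 3.691) = 0.1917 kJ/s.

0.19 kJ/s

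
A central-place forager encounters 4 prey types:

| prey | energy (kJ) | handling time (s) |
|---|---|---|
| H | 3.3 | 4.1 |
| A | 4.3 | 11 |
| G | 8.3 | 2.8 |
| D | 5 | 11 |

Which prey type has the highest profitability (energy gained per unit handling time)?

G

Profitability E/h (kJ/s): H = 3.3/4.1 = 0.805, A = 4.3/11 = 0.391, G = 8.3/2.8 = 2.96, D = 5/11 = 0.455.
Ranked: G > H > D > A.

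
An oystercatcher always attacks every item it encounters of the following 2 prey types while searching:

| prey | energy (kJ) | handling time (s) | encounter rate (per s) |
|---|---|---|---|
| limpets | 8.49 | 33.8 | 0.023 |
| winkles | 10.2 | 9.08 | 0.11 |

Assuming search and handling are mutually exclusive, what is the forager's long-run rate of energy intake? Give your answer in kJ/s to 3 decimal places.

R = Σλ_iE_i / (1 + Σλ_ih_i)
Numerator: 0.023×8.49 + 0.11×10.2 = 1.317
Denominator: 1 + 0.023×33.8 + 0.11×9.08 = 2.776
R = 1.317/2.776 = 0.4745 kJ/s

0.474 kJ/s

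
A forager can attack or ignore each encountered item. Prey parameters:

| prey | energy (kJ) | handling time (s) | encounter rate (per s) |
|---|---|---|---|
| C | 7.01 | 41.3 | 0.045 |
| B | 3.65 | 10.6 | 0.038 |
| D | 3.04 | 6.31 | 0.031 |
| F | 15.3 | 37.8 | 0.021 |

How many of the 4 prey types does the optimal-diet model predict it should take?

3

E/h in descending order: D 0.482, F 0.405, B 0.344, C 0.17 kJ/s. The optimal diet is the largest prefix of this list for which every included type satisfies E_i/h_i > R on the types above it.
Rate on top 1: 0.07882. F: 0.405 > 0.07882 → include.
Rate on top 2: 0.2089. B: 0.344 > 0.2089 → include.
Rate on top 3: 0.2317. C: 0.17 < 0.2317 → exclude; stop.
Optimal diet: D, F, B — 3 of 4 types.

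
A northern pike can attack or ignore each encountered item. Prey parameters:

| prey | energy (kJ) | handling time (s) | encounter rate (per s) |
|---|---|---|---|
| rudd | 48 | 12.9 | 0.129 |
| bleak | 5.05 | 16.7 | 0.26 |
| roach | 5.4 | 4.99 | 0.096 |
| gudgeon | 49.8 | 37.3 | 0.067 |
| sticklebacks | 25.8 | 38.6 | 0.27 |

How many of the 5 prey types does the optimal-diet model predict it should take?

Rank by E/h (kJ/s): rudd 3.72, gudgeon 1.34, roach 1.08, sticklebacks 0.668, bleak 0.302. Include each in turn until the next type's E/h falls below the running intake rate.
Rate on top 1: 2.324. gudgeon: 1.34 < 2.324 → exclude; stop.
Optimal diet: rudd — 1 of 5 types.

1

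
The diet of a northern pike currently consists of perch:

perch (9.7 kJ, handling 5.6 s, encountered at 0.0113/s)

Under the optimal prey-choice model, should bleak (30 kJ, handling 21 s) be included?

Intake rate on the current diet: R = (0.0113×9.7) / (1 + 0.0113×5.6) = 0.1096/1.063 = 0.1031 kJ/s.
bleak: E/h = 30/21 = 1.429 kJ/s.
Since 1.429 > R, including bleak increases the long-run rate.

Yes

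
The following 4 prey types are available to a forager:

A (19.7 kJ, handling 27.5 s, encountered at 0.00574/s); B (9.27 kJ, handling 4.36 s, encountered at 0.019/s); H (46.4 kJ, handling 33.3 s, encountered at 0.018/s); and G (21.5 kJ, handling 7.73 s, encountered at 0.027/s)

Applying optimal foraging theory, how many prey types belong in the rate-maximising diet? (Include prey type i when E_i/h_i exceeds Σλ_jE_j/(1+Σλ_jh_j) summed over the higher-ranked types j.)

3

Rank by E/h (kJ/s): G 2.78, B 2.13, H 1.39, A 0.716. Include each in turn until the next type's E/h falls below the running intake rate.
Rate on top 1: 0.4803. B: 2.13 > 0.4803 → include.
Rate on top 2: 0.5858. H: 1.39 > 0.5858 → include.
Rate on top 3: 0.8418. A: 0.716 < 0.8418 → exclude; stop.
Optimal diet: G, B, H — 3 of 4 types.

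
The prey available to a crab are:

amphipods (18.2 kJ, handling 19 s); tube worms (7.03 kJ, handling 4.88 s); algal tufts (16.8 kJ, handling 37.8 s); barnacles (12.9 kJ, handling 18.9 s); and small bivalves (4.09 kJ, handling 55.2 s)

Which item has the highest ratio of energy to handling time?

tube worms

Profitability E/h (kJ/s): amphipods = 18.2/19 = 0.958, tube worms = 7.03/4.88 = 1.44, algal tufts = 16.8/37.8 = 0.444, barnacles = 12.9/18.9 = 0.683, small bivalves = 4.09/55.2 = 0.0741.
Ranked: tube worms > amphipods > barnacles > algal tufts > small bivalves.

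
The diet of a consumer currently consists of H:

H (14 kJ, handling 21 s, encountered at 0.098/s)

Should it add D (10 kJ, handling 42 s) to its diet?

On H alone, R = ΣλE/(1+Σλh) = 1.372/3.058 = 0.4487 kJ/s.
D: E/h = 10/42 = 0.2381 kJ/s.
Since 0.2381 < R, time spent handling D is better spent searching.

No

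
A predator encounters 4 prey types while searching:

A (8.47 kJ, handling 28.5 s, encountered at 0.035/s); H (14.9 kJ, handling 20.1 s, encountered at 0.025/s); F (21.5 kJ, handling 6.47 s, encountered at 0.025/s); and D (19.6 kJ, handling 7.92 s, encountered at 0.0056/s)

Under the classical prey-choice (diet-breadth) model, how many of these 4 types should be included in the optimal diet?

3

Profitabilities (E/h, kJ/s): F 3.32, D 2.47, H 0.741, A 0.297. Add prey in this order while the next type's profitability exceeds the intake rate on those already taken.
Rate on top 1: 0.4627. D: 2.47 > 0.4627 → include.
Rate on top 2: 0.5367. H: 0.741 > 0.5367 → include.
Rate on top 3: 0.5968. A: 0.297 < 0.5968 → exclude; stop.
Optimal diet: F, D, H — 3 of 4 types.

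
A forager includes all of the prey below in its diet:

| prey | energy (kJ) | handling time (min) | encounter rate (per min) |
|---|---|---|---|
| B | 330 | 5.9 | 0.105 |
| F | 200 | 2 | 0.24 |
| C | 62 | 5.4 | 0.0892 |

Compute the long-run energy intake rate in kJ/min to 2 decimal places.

34.16 kJ/min

Energy encountered per unit search time: 0.105×330 + 0.24×200 + 0.0892×62 = 88.18 kJ/min.
Handling time per unit search time: 0.105×5.9 + 0.24×2 + 0.0892×5.4 = 1.581.
Rate = 88.18/(1 + 1.581) = 34.16 kJ/min.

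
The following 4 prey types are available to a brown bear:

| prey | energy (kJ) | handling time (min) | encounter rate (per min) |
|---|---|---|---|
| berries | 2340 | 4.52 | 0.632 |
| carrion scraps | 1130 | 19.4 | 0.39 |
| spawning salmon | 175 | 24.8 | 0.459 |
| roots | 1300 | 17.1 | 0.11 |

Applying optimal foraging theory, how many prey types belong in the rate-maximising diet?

1

Rank by E/h (kJ/min): berries 518, roots 76, carrion scraps 58.2, spawning salmon 7.06. Include each in turn until the next type's E/h falls below the running intake rate.
Rate on top 1: 383.5. roots: 76 < 383.5 → exclude; stop.
Optimal diet: berries — 1 of 4 types.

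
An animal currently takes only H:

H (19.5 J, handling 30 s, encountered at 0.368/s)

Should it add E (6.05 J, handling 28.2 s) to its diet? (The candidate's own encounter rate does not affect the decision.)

Current rate: (0.368×19.5)/(1 + 0.368×30) = 0.596 J/s.
E: E/h = 6.05/28.2 = 0.2145 J/s.
0.2145 < 0.596, so adding E would lower the average — exclude it.

No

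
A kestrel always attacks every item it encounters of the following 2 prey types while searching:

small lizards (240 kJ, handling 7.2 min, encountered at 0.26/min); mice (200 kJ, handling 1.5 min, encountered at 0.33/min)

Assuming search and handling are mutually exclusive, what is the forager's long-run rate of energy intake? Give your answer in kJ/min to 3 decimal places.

38.135 kJ/min

R = Σλ_iE_i / (1 + Σλ_ih_i)
Numerator: 0.26×240 + 0.33×200 = 128.4
Denominator: 1 + 0.26×7.2 + 0.33×1.5 = 3.367
R = 128.4/3.367 = 38.13 kJ/min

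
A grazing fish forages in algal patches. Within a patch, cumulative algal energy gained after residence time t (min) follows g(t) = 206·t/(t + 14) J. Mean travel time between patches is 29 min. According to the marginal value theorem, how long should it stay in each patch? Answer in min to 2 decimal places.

20.15 min

By the marginal value theorem, leave when the instantaneous gain rate g'(t) equals the habitat-wide average g(t)/(T + t).
g'(t) = 206·14/(t + 14)². Setting 206·14/(t+14)² = 206t/[(t+14)(29+t)] gives 14(29+t) = t(t+14), so t² = 14×29 = 406.
t* = √406 = 20.15 min.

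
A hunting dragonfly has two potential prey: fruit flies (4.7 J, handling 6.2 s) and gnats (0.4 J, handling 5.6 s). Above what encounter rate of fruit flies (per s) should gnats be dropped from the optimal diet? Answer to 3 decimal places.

Drop gnats once their profitability E₂/h₂ falls below the rate achievable on fruit flies alone: E₂/h₂ = λE₁/(1 + λh₁).
Solve for λ: λE₁h₂ = E₂(1 + λh₁) → λ(E₁h₂ − E₂h₁) = E₂ → λ = E₂/(E₁h₂ − E₂h₁).
λ = 0.4/(4.7×5.6 − 0.4×6.2) = 0.4/23.84 = 0.01678 per s.

0.017 per s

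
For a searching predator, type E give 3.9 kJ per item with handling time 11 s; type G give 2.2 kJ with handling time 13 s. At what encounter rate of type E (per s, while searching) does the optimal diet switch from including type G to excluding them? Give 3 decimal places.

Drop type G once their profitability E₂/h₂ falls below the rate achievable on type E alone: E₂/h₂ = λE₁/(1 + λh₁).
Solve for λ: λE₁h₂ = E₂(1 + λh₁) → λ(E₁h₂ − E₂h₁) = E₂ → λ = E₂/(E₁h₂ − E₂h₁).
λ = 2.2/(3.9×13 − 2.2×11) = 2.2/26.5 = 0.08302 per s.

0.083 per s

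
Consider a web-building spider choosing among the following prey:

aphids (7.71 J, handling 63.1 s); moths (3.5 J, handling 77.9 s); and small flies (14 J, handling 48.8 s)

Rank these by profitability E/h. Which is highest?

small flies

Profitability E/h (J/s): aphids = 7.71/63.1 = 0.122, moths = 3.5/77.9 = 0.0449, small flies = 14/48.8 = 0.287.
Ranked: small flies > aphids > moths.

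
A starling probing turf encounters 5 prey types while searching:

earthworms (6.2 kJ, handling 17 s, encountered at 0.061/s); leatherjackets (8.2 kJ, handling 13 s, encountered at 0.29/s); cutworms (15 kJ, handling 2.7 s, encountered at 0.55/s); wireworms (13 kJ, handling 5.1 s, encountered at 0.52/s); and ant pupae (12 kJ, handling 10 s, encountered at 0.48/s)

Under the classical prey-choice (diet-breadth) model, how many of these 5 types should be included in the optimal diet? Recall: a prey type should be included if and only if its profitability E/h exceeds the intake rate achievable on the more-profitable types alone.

1

Rank by E/h (kJ/s): cutworms 5.56, wireworms 2.55, ant pupae 1.2, leatherjackets 0.631, earthworms 0.365. Include each in turn until the next type's E/h falls below the running intake rate.
Rate on top 1: 3.32. wireworms: 2.55 < 3.32 → exclude; stop.
Optimal diet: cutworms — 1 of 5 types.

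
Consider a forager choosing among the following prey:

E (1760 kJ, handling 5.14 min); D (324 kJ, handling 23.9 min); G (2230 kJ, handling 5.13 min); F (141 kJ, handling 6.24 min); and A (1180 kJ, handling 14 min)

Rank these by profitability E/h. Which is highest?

G

Profitability E/h (kJ/min): E = 1760/5.14 = 342, D = 324/23.9 = 13.6, G = 2230/5.13 = 435, F = 141/6.24 = 22.6, A = 1180/14 = 84.3.
Ranked: G > E > A > F > D.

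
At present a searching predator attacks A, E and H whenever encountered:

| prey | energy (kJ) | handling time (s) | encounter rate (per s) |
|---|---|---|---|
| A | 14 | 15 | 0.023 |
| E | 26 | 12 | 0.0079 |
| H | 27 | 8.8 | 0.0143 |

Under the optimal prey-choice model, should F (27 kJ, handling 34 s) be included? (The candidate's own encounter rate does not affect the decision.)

Current rate: (0.023×14 + 0.0079×26 + 0.0143×27)/(1 + 0.023×15 + 0.0079×12 + 0.0143×8.8) = 0.5835 kJ/s.
F: E/h = 27/34 = 0.7941 kJ/s.
0.7941 > 0.5835, so adding F raises the average — include it.

Yes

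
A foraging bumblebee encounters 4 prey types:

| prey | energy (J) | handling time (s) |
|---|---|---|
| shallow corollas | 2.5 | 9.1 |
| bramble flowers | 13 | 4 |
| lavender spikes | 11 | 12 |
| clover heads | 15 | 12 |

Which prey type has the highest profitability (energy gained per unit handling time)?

Profitability E/h (J/s): shallow corollas = 2.5/9.1 = 0.275, bramble flowers = 13/4 = 3.25, lavender spikes = 11/12 = 0.917, clover heads = 15/12 = 1.25.
Ranked: bramble flowers > clover heads > lavender spikes > shallow corollas.

bramble flowers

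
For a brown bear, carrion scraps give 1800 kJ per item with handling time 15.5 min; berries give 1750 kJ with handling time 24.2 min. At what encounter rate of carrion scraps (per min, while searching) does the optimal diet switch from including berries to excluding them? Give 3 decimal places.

At the threshold, the rate on carrion scraps alone equals the profitability of berries: λ·1800/(1 + λ·15.5) = 1750/24.2 = 72.31.
Rearranging, λ(1800 − 72.31×15.5) = 72.31, so λ = 72.31/679.1 = 0.1065 per min.

0.106 per min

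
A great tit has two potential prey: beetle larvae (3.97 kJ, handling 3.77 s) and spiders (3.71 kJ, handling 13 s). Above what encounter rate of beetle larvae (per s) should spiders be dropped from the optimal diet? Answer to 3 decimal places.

Drop spiders once their profitability E₂/h₂ falls below the rate achievable on beetle larvae alone: E₂/h₂ = λE₁/(1 + λh₁).
Solve for λ: λE₁h₂ = E₂(1 + λh₁) → λ(E₁h₂ − E₂h₁) = E₂ → λ = E₂/(E₁h₂ − E₂h₁).
λ = 3.71/(3.97×13 − 3.71×3.77) = 3.71/37.62 = 0.09861 per s.

0.099 per s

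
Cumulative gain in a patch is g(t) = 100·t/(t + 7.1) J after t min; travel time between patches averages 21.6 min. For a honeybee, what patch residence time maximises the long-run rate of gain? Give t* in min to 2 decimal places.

By the marginal value theorem, leave when the instantaneous gain rate g'(t) equals the habitat-wide average g(t)/(T + t).
g'(t) = 100·7.1/(t + 7.1)². Setting 100·7.1/(t+7.1)² = 100t/[(t+7.1)(21.6+t)] gives 7.1(21.6+t) = t(t+7.1), so t² = 7.1×21.6 = 153.4.
t* = √153.4 = 12.38 min.

12.38 min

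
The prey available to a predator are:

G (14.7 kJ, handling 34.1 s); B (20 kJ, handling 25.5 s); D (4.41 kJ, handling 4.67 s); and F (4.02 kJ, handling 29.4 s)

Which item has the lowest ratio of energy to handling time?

F

Profitability E/h (kJ/s): G = 14.7/34.1 = 0.431, B = 20/25.5 = 0.784, D = 4.41/4.67 = 0.944, F = 4.02/29.4 = 0.137.
Ranked: D > B > G > F.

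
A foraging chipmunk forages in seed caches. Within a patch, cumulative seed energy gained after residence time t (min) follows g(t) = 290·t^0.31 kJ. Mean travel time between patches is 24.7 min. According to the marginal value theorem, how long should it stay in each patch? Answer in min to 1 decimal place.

Optimal t* satisfies g'(t*) = g(t*)/(T + t*).
g'(t) = 0.31·290·t^-0.69. Setting 0.31·290·t^-0.69 = 290·t^0.31/(24.7+t) gives 0.31(24.7+t) = t, so 0.69·t = 0.31×24.7.
t* = 0.31×24.7/0.69 = 11.1 min.

11.1 min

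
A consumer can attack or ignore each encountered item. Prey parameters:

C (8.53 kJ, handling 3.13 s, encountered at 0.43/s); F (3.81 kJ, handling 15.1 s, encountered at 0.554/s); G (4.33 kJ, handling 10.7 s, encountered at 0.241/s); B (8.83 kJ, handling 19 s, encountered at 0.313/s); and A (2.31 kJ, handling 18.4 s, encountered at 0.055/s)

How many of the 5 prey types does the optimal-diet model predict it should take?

E/h in descending order: C 2.73, B 0.465, G 0.405, F 0.252, A 0.126 kJ/s. The optimal diet is the largest prefix of this list for which every included type satisfies E_i/h_i > R on the types above it.
Rate on top 1: 1.564. B: 0.465 < 1.564 → exclude; stop.
Optimal diet: C — 1 of 5 types.

1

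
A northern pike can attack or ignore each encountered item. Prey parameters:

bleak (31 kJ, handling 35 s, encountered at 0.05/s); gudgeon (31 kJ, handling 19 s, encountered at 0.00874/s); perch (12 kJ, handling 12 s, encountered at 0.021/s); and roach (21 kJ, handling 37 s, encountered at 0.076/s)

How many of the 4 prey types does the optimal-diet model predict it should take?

3

Profitabilities (E/h, kJ/s): gudgeon 1.63, perch 1, bleak 0.886, roach 0.568. Add prey in this order while the next type's profitability exceeds the intake rate on those already taken.
Rate on top 1: 0.2324. perch: 1 > 0.2324 → include.
Rate on top 2: 0.3688. bleak: 0.886 > 0.3688 → include.
Rate on top 3: 0.6543. roach: 0.568 < 0.6543 → exclude; stop.
Optimal diet: gudgeon, perch, bleak — 3 of 4 types.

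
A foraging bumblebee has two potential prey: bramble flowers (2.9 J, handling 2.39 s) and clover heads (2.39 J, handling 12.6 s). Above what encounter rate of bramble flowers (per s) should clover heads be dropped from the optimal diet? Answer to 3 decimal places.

The zero-one rule: include clover heads iff E₂/h₂ > λE₁/(1+λh₁). Equality gives the switch point.
λE₁h₂ = E₂ + λE₂h₁ ⇒ λ = E₂/(E₁h₂ − E₂h₁) = 2.39/(36.54 − 5.712) = 0.07753 per s.

0.078 per s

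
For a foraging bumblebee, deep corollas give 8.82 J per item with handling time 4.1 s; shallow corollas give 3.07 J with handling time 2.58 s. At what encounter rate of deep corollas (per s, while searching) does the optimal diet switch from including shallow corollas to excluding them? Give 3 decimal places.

0.302 per s

The zero-one rule: include shallow corollas iff E₂/h₂ > λE₁/(1+λh₁). Equality gives the switch point.
λE₁h₂ = E₂ + λE₂h₁ ⇒ λ = E₂/(E₁h₂ − E₂h₁) = 3.07/(22.76 − 12.59) = 0.3019 per s.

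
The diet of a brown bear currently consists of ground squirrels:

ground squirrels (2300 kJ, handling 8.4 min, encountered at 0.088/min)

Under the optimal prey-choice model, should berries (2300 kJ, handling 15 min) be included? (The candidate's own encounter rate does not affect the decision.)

Yes

Intake rate on the current diet: R = (0.088×2300) / (1 + 0.088×8.4) = 202.4/1.739 = 116.4 kJ/min.
berries: E/h = 2300/15 = 153.3 kJ/min.
153.3 > 116.4, so adding berries raises the average — include it.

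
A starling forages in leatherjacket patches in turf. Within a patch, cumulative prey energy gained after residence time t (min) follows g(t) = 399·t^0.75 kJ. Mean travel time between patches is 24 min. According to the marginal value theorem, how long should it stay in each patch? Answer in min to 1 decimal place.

Maximise g(t)/(T+t): set derivative to zero → g'(t)(T+t) = g(t).
g'(t) = 0.75·399·t^-0.25. Setting 0.75·399·t^-0.25 = 399·t^0.75/(24+t) gives 0.75(24+t) = t, so 0.25·t = 0.75×24.
t* = 0.75×24/0.25 = 72 min.

72.0 min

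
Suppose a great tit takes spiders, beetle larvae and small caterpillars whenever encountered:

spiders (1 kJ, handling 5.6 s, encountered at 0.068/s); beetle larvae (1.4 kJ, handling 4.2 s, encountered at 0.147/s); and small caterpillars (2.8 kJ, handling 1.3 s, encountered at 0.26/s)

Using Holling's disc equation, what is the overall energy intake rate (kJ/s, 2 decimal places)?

0.43 kJ/s

Energy encountered per unit search time: 0.068×1 + 0.147×1.4 + 0.26×2.8 = 1.002 kJ/s.
Handling time per unit search time: 0.068×5.6 + 0.147×4.2 + 0.26×1.3 = 1.336.
Rate = 1.002/(1 + 1.336) = 0.4288 kJ/s.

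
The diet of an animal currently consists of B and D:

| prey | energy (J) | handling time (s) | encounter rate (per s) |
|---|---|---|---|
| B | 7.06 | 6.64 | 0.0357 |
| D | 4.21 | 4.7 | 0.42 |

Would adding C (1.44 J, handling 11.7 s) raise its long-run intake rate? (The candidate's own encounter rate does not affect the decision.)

No

Current rate: (0.0357×7.06 + 0.42×4.21)/(1 + 0.0357×6.64 + 0.42×4.7) = 0.6292 J/s.
Profitability of C: 1.44/11.7 = 0.1231 J/s.
Since 0.1231 < R, time spent handling C is better spent searching.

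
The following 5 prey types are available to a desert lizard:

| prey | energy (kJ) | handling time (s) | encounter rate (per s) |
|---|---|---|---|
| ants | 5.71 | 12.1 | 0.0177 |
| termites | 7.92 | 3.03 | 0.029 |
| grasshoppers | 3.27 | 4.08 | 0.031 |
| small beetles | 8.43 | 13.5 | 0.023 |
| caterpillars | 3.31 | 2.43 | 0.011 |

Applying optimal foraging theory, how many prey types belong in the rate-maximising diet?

5

Profitabilities (E/h, kJ/s): termites 2.61, caterpillars 1.36, grasshoppers 0.801, small beetles 0.624, ants 0.472. Add prey in this order while the next type's profitability exceeds the intake rate on those already taken.
Rate on top 1: 0.2111. caterpillars: 1.36 > 0.2111 → include.
Rate on top 2: 0.2387. grasshoppers: 0.801 > 0.2387 → include.
Rate on top 3: 0.2961. small beetles: 0.624 > 0.2961 → include.
Rate on top 4: 0.3618. ants: 0.472 > 0.3618 → include.
Optimal diet: termites, caterpillars, grasshoppers, small beetles, ants — 5 of 5 types.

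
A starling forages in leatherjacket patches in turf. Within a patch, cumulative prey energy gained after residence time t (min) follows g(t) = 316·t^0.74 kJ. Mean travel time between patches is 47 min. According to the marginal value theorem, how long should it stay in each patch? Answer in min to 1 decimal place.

133.8 min

Maximise g(t)/(T+t): set derivative to zero → g'(t)(T+t) = g(t).
g'(t) = 0.74·316·t^-0.26. Setting 0.74·316·t^-0.26 = 316·t^0.74/(47+t) gives 0.74(47+t) = t, so 0.26·t = 0.74×47.
t* = 0.74×47/0.26 = 133.8 min.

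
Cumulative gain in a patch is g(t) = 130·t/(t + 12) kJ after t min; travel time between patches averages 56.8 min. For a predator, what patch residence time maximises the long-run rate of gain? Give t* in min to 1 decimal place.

26.1 min

By the marginal value theorem, leave when the instantaneous gain rate g'(t) equals the habitat-wide average g(t)/(T + t).
g'(t) = 130·12/(t + 12)². Setting 130·12/(t+12)² = 130t/[(t+12)(56.8+t)] gives 12(56.8+t) = t(t+12), so t² = 12×56.8 = 681.6.
t* = √681.6 = 26.11 min.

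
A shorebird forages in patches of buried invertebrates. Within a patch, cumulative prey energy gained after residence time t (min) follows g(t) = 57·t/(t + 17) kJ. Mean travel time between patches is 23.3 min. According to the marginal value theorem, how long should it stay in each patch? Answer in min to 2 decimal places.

Maximise g(t)/(T+t): set derivative to zero → g'(t)(T+t) = g(t).
g'(t) = 57·17/(t + 17)². Setting 57·17/(t+17)² = 57t/[(t+17)(23.3+t)] gives 17(23.3+t) = t(t+17), so t² = 17×23.3 = 396.1.
t* = √396.1 = 19.9 min.

19.90 min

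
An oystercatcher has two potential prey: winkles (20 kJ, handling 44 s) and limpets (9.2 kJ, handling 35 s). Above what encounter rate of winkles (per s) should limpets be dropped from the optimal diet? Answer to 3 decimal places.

0.031 per s

The zero-one rule: include limpets iff E₂/h₂ > λE₁/(1+λh₁). Equality gives the switch point.
λE₁h₂ = E₂ + λE₂h₁ ⇒ λ = E₂/(E₁h₂ − E₂h₁) = 9.2/(700 − 404.8) = 0.03117 per s.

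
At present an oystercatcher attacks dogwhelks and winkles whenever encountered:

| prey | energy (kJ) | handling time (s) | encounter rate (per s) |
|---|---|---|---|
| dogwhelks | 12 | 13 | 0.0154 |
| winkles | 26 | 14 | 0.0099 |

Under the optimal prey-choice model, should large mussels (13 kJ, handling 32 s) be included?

Yes

On dogwhelks and winkles alone, R = ΣλE/(1+Σλh) = 0.4422/1.339 = 0.3303 kJ/s.
large mussels: E/h = 13/32 = 0.4062 kJ/s.
Since 0.4062 > R, including large mussels increases the long-run rate.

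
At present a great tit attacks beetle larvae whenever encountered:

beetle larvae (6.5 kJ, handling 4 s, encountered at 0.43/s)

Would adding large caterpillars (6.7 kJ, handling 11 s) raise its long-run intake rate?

Current rate: (0.43×6.5)/(1 + 0.43×4) = 1.028 kJ/s.
Profitability of large caterpillars: 6.7/11 = 0.6091 kJ/s.
0.6091 < 1.028, so adding large caterpillars would lower the average — exclude it.

No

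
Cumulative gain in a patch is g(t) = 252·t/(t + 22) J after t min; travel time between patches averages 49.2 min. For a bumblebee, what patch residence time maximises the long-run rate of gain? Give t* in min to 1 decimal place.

By the marginal value theorem, leave when the instantaneous gain rate g'(t) equals the habitat-wide average g(t)/(T + t).
g'(t) = 252·22/(t + 22)². Setting 252·22/(t+22)² = 252t/[(t+22)(49.2+t)] gives 22(49.2+t) = t(t+22), so t² = 22×49.2 = 1082.
t* = √1082 = 32.9 min.

32.9 min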